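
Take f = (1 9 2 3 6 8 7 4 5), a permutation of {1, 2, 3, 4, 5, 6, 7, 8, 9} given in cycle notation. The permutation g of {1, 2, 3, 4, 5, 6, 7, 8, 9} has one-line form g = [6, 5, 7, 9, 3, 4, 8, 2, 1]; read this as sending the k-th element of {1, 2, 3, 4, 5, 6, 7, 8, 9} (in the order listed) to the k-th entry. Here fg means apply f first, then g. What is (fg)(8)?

8

f(8) = 7, then g(7) = 8; composing gives (fg)(8) = 8.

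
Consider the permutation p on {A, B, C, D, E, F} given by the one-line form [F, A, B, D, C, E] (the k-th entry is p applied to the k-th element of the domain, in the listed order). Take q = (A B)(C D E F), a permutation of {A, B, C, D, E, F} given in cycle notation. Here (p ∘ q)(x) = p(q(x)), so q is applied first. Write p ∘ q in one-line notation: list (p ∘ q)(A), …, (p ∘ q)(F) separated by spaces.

A F D C E B

For each element, apply q then p: A → B → A; B → A → F; C → D → D; D → E → C; E → F → E; F → C → B.
Collecting the images, p ∘ q = [A F D C E B].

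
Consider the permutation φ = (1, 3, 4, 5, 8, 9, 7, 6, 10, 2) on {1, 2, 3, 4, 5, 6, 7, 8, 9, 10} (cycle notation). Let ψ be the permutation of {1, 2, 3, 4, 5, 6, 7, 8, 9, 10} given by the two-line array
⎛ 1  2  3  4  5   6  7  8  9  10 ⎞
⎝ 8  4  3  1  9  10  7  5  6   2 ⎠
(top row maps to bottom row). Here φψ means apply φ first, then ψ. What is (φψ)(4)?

9

First apply φ: φ(4) = 5, then ψ(5) = 9. Thus (φψ)(4) = 9.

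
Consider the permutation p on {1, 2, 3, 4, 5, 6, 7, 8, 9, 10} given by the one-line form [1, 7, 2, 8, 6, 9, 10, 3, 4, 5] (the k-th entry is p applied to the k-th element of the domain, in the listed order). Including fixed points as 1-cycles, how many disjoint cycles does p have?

The cycle decomposition is (1)(2, 7, 10, 5, 6, 9, 4, 8, 3), which has 2 cycles (counting 1-cycles).

2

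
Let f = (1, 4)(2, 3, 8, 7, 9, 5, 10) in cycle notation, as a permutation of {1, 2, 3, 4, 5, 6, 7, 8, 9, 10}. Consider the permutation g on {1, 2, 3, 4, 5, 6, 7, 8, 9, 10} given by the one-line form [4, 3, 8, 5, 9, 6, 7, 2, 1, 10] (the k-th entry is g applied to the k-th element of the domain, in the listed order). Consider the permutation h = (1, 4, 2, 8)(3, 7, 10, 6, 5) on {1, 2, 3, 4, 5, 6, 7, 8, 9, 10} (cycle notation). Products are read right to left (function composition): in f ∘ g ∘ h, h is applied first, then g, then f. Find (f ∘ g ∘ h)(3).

9

Apply the permutations in order: h(3) = 7, then g(7) = 7, then f(7) = 9. So (f ∘ g ∘ h)(3) = 9.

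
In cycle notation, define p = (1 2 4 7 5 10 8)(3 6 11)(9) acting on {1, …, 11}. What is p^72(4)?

4 lies in the 7-cycle (1 2 4 7 5 10 8).
Powers repeat with period 7 on this cycle, and 72 mod 7 = 2, so p^72(4) = p^2(4).
Advancing 2 steps from 4: 4 → 7 → 5.

5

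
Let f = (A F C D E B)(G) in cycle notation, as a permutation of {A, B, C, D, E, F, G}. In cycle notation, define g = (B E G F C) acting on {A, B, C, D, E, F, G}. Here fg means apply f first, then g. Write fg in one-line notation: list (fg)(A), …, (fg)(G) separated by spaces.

C A D G E B F

For each element, apply f then g: A → F → C; B → A → A; C → D → D; D → E → G; E → B → E; F → C → B; G → G → F.
Collecting the images, fg = [C A D G E B F].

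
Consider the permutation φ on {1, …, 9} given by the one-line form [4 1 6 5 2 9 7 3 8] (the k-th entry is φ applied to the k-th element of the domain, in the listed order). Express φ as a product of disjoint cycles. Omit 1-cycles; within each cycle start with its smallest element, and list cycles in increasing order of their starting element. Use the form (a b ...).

(1 4 5 2)(3 6 9 8)

Iterating φ from 1 gives 1 → 4 → 5 → 2 → 1; that is the 4-cycle (1 4 5 2).
Repeating from the next unused element and collecting all non-trivial cycles gives (1 4 5 2)(3 6 9 8).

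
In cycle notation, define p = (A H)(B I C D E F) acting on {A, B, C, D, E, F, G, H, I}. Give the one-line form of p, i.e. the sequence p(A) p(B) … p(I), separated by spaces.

H I D E F B G A C

Each element maps to the next entry in its cycle (wrapping to the front): A↦H, B↦I, C↦D, D↦E, E↦F, F↦B, G↦G, H↦A, I↦C.
Listing these in domain order gives H I D E F B G A C.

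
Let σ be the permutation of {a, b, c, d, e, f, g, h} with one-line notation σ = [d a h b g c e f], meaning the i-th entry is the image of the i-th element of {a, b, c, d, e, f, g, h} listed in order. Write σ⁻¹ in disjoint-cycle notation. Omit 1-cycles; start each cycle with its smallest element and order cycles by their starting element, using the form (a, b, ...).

First write σ in disjoint cycles: (a, d, b)(c, h, f)(e, g).
The inverse reverses every cycle; in canonical form, σ⁻¹ = (a, b, d)(c, f, h)(e, g).

(a, b, d)(c, f, h)(e, g)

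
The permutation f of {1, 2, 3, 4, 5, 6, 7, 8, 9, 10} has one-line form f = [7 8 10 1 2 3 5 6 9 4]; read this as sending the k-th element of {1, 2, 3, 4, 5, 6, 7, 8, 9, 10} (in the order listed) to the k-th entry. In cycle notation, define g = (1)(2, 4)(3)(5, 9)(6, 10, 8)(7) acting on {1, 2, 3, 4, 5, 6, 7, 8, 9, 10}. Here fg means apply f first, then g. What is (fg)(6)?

3

f(6) = 3, then g(3) = 3; composing gives (fg)(6) = 3.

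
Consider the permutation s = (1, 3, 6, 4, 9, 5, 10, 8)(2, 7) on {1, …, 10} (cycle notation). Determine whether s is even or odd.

The cycle lengths are 8, 2.
A cycle is odd iff its length is even; s has 2 even-length cycles, so sgn(s) = (−1)^2 and s is even.

even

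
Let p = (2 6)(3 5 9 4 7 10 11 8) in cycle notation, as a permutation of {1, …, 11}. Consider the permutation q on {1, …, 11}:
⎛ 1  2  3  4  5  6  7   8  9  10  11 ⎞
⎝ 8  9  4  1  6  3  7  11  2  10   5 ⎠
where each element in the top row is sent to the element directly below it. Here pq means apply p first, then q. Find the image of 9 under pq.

First apply p: p(9) = 4, then q(4) = 1. Thus (pq)(9) = 1.

1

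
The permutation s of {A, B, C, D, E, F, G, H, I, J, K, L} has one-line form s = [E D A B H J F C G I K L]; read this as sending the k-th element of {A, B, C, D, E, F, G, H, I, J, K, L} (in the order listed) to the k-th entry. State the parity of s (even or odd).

In disjoint-cycle form the cycle lengths are 4, 4, 2, 1, 1.
A cycle is odd iff its length is even; s has 3 even-length cycles, so sgn(s) = (−1)^3 and s is odd.

odd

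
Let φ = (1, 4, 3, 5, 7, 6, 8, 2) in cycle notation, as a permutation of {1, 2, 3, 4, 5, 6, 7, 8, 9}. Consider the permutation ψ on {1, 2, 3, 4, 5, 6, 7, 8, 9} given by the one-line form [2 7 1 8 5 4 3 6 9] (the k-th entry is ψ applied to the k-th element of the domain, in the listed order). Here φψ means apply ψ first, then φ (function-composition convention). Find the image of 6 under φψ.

3

ψ(6) = 4, then φ(4) = 3; composing gives (φψ)(6) = 3.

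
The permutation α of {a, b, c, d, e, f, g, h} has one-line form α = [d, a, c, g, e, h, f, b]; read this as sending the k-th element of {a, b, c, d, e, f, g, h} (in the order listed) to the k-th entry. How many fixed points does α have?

2

The fixed points (elements with α(x) = x) are {c, e}, so there are 2.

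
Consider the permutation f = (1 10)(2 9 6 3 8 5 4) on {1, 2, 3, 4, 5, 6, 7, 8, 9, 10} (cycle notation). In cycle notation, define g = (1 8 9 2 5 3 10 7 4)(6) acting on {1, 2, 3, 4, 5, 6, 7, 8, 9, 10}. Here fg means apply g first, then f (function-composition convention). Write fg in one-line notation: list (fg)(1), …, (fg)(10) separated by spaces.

For each element, apply g then f: 1 → 8 → 5; 2 → 5 → 4; 3 → 10 → 1; 4 → 1 → 10; 5 → 3 → 8; 6 → 6 → 3; 7 → 4 → 2; 8 → 9 → 6; 9 → 2 → 9; 10 → 7 → 7.
Collecting the images, fg = [5 4 1 10 8 3 2 6 9 7].

5 4 1 10 8 3 2 6 9 7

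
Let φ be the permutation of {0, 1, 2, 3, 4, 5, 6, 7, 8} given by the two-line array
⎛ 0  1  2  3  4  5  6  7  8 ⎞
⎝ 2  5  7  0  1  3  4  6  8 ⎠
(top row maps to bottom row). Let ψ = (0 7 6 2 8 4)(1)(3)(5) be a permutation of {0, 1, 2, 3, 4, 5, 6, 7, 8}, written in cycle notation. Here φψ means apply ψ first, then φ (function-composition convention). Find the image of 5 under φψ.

(φψ)(5) = φ(ψ(5)). ψ(5) = 5, then φ(5) = 3. So (φψ)(5) = 3.

3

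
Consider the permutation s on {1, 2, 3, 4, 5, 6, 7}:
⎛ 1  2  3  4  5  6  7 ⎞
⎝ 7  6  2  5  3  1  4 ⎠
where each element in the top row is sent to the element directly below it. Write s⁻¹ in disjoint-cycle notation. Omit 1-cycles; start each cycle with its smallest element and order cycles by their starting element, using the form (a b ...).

The cycle decomposition of s is (1 7 4 5 3 2 6).
The inverse reverses every cycle; in canonical form, s⁻¹ = (1 6 2 3 5 4 7).

(1 6 2 3 5 4 7)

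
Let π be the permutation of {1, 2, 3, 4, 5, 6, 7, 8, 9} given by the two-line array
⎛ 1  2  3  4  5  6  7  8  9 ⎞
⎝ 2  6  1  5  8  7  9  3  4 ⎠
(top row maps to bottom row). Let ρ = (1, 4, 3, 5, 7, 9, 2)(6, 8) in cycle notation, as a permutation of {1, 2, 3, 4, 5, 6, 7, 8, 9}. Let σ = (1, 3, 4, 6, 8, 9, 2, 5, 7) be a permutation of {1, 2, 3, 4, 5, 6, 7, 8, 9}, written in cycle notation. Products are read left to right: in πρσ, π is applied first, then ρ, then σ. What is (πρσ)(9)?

Apply the permutations in order: π(9) = 4, then ρ(4) = 3, then σ(3) = 4. So (πρσ)(9) = 4.

4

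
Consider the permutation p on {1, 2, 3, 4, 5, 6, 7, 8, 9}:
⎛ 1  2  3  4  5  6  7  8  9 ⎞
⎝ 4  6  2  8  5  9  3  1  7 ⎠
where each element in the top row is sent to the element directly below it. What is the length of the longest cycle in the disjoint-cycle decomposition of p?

Decomposing into disjoint cycles gives (1, 4, 8)(2, 6, 9, 7, 3); the longest has length 5.

5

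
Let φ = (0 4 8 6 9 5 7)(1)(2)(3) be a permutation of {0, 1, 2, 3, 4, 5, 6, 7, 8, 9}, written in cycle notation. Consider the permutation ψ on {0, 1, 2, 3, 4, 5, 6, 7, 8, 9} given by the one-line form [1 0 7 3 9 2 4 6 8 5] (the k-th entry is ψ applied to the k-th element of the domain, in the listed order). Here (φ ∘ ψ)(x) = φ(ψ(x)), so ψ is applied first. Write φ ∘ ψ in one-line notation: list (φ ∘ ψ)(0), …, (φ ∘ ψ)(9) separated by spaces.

(φ ∘ ψ)(x) = φ(ψ(x)). Computing each image: φ(ψ(0)) = φ(1) = 1, φ(ψ(1)) = φ(0) = 4, φ(ψ(2)) = φ(7) = 0, φ(ψ(3)) = φ(3) = 3, φ(ψ(4)) = φ(9) = 5, φ(ψ(5)) = φ(2) = 2, φ(ψ(6)) = φ(4) = 8, φ(ψ(7)) = φ(6) = 9, φ(ψ(8)) = φ(8) = 6, φ(ψ(9)) = φ(5) = 7.
Hence φ ∘ ψ = [1 4 0 3 5 2 8 9 6 7].

1 4 0 3 5 2 8 9 6 7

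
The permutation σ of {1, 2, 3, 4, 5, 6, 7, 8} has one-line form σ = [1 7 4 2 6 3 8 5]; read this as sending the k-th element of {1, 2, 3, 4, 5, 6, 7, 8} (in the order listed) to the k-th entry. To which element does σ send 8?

8 is element number 8 of the domain, and entry number 8 of the one-line form is 5, so σ(8) = 5.

5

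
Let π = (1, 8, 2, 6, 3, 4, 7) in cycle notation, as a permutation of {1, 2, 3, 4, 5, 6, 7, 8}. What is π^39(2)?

2 lies in the 7-cycle (1, 8, 2, 6, 3, 4, 7).
Powers repeat with period 7 on this cycle, and 39 mod 7 = 4, so π^39(2) = π^4(2).
Stepping 4 places around the cycle: 2 → 6 → 3 → 4 → 7.

7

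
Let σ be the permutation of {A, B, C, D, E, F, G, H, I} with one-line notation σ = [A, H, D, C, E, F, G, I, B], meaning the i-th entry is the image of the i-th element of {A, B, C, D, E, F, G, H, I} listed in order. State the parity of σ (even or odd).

odd

In disjoint-cycle form the cycle lengths are 3, 2, 1, 1, 1, 1.
A cycle of length ℓ contributes ℓ−1 transpositions, so σ is a product of 2 + 1 = 3 transpositions — odd.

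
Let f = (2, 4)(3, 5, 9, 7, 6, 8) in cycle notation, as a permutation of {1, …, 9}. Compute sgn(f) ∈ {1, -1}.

The cycle lengths are 6, 2, 1.
A cycle is odd iff its length is even; f has 2 even-length cycles, so sgn(f) = (−1)^2 and f is even.

1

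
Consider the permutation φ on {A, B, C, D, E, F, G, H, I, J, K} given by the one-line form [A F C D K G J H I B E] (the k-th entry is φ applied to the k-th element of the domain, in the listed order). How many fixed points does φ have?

The fixed points (elements with φ(x) = x) are {A, C, D, H, I}, so there are 5.

5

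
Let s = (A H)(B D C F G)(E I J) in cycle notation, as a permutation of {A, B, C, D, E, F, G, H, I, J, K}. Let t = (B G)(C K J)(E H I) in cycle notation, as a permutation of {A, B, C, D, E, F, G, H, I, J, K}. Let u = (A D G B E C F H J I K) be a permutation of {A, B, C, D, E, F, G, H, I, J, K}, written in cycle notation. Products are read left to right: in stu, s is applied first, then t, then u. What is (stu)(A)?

K

Apply the permutations in order: s(A) = H, then t(H) = I, then u(I) = K. So (stu)(A) = K.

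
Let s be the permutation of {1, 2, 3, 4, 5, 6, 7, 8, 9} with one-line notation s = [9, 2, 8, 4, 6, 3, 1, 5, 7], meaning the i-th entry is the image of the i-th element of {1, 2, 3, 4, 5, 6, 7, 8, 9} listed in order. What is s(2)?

2 is element number 2 of the domain, and entry number 2 of the one-line form is 2, so s(2) = 2.

2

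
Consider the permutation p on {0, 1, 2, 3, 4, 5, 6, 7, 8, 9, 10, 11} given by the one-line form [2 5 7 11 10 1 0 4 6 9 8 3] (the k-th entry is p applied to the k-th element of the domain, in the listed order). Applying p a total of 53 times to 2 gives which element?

8

Tracing 2 → 7 → … returns to 2 after 7 steps, so 2 lies in a 7-cycle (0, 2, 7, 4, 10, 8, 6).
On a 7-cycle, p^7 is the identity, so p^53 = p^4 there (53 ≡ 4 mod 7).
Advancing 4 steps from 2: 2 → 7 → 4 → 10 → 8.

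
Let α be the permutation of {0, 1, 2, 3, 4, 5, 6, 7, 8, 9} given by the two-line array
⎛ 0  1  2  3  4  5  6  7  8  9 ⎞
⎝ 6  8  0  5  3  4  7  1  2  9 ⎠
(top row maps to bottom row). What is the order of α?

6

Writing α as disjoint cycles, the cycle lengths are 6, 3, 1.
Since disjoint cycles commute, ord(α) = lcm(6, 3) = 6.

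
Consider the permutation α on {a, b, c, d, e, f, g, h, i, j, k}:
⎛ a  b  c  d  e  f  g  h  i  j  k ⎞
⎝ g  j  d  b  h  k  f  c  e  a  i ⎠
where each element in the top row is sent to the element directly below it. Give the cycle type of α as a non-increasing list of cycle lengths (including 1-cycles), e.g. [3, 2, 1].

[11]

The disjoint cycles are (a g f k i e h c d b j), with lengths 11 in non-increasing order.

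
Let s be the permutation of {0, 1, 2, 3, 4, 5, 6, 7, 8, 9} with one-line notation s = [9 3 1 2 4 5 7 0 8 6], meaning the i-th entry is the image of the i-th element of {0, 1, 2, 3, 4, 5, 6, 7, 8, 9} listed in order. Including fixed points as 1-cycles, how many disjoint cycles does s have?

5

The cycle decomposition is (0, 9, 6, 7)(1, 3, 2)(4)(5)(8), which has 5 cycles (counting 1-cycles).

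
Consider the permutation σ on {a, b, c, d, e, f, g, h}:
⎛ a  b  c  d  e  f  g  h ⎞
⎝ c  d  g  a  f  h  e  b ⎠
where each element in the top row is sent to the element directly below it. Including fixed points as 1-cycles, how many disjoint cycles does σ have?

The cycle decomposition is (a c g e f h b d), which has 1 cycle (counting 1-cycles).

1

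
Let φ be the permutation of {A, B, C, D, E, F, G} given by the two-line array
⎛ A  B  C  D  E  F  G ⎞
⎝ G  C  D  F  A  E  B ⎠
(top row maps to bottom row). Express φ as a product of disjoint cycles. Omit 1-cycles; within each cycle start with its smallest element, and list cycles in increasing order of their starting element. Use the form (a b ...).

Iterating φ from A gives A → G → B → C → D → F → E → A; that is the 7-cycle (A G B C D F E).
Repeating from the next unused element and collecting all non-trivial cycles gives (A G B C D F E).

(A G B C D F E)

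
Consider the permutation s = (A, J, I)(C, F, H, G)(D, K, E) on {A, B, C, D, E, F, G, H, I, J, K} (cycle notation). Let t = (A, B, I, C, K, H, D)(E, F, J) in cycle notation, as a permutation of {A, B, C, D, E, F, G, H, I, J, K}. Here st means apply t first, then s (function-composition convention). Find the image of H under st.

First apply t: t(H) = D, then s(D) = K. Thus (st)(H) = K.

K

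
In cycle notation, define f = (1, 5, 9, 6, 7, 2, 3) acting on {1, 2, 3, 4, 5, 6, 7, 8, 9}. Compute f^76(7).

7 lies in the 7-cycle (1, 5, 9, 6, 7, 2, 3).
Powers repeat with period 7 on this cycle, and 76 mod 7 = 6, so f^76(7) = f^6(7).
Advancing 6 steps from 7: 7 → 2 → 3 → 1 → 5 → 9 → 6.

6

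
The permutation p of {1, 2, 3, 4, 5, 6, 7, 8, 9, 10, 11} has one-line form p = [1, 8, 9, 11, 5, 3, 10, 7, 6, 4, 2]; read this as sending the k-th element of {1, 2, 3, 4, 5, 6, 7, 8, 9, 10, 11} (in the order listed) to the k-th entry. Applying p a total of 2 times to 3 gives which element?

6

Tracing 3 → 9 → … returns to 3 after 3 steps, so 3 lies in a 3-cycle (3, 9, 6).
Advancing 2 steps from 3: 3 → 9 → 6.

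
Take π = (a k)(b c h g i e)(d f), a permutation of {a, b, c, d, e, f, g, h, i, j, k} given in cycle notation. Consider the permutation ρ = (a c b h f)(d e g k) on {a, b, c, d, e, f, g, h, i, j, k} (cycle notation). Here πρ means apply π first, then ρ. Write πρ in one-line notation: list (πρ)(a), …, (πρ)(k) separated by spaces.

d b f a h e i k g j c

Chase each element through π then ρ: a → k → d; b → c → b; c → h → f; d → f → a; e → b → h; f → d → e; g → i → i; h → g → k; i → e → g; j → j → j; k → a → c.
Collecting the images, πρ = [d b f a h e i k g j c].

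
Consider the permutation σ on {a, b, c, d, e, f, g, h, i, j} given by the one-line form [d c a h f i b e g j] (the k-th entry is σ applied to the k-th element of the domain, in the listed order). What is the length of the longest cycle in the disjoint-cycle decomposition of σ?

9

Decomposing into disjoint cycles gives (a, d, h, e, f, i, g, b, c); the longest has length 9.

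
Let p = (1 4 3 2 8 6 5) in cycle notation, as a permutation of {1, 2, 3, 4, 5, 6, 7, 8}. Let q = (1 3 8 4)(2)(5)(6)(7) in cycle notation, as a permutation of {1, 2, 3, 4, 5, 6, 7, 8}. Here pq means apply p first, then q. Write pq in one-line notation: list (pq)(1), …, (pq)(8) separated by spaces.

1 4 2 8 3 5 7 6

(pq)(x) = q(p(x)). Computing each image: q(p(1)) = q(4) = 1, q(p(2)) = q(8) = 4, q(p(3)) = q(2) = 2, q(p(4)) = q(3) = 8, q(p(5)) = q(1) = 3, q(p(6)) = q(5) = 5, q(p(7)) = q(7) = 7, q(p(8)) = q(6) = 6.
Hence pq = [1 4 2 8 3 5 7 6].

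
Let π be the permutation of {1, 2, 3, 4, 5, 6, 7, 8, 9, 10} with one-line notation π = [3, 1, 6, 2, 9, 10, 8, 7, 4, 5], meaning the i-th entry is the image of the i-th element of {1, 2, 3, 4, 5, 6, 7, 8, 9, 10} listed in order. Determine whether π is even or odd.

even

In disjoint-cycle form the cycle lengths are 8, 2.
A cycle is odd iff its length is even; π has 2 even-length cycles, so sgn(π) = (−1)^2 and π is even.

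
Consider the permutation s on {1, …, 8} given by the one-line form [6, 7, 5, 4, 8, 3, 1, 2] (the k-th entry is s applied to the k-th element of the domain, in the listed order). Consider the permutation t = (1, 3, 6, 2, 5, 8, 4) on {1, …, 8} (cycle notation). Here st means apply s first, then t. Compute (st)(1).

2

(st)(1) = t(s(1)). s(1) = 6, then t(6) = 2. So (st)(1) = 2.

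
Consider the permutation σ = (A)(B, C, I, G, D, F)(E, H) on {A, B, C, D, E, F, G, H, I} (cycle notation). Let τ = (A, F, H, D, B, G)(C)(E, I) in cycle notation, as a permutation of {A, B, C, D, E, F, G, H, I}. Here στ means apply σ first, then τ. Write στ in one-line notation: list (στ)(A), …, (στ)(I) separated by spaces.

F C E H D G B I A

(στ)(x) = τ(σ(x)). Computing each image: τ(σ(A)) = τ(A) = F, τ(σ(B)) = τ(C) = C, τ(σ(C)) = τ(I) = E, τ(σ(D)) = τ(F) = H, τ(σ(E)) = τ(H) = D, τ(σ(F)) = τ(B) = G, τ(σ(G)) = τ(D) = B, τ(σ(H)) = τ(E) = I, τ(σ(I)) = τ(G) = A.
Hence στ = [F C E H D G B I A].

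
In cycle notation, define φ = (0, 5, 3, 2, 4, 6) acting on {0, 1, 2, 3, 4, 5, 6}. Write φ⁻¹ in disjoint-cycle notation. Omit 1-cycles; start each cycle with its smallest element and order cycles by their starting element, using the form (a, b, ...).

(0, 6, 4, 2, 3, 5)

Inverting a permutation written in cycle notation just reverses the order within every cycle.
Reversing each cycle of φ and rotating so the smallest element leads gives (0, 6, 4, 2, 3, 5).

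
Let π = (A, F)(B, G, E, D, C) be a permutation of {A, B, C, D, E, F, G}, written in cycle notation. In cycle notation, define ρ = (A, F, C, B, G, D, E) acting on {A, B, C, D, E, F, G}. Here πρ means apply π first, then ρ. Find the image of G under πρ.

A

(πρ)(G) = ρ(π(G)). π(G) = E, then ρ(E) = A. So (πρ)(G) = A.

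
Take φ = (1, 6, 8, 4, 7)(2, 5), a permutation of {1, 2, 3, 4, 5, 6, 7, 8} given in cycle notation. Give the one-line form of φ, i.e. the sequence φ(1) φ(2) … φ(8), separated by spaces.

Image by image: 1→6, 2→5, 3→3, 4→7, 5→2, 6→8, 7→1, 8→4.
Listing these in domain order gives 6 5 3 7 2 8 1 4.

6 5 3 7 2 8 1 4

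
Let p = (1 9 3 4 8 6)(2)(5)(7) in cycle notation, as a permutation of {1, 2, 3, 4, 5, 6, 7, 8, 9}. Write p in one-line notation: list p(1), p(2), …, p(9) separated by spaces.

9 2 4 8 5 1 7 6 3

Image by image: 1→9, 2→2, 3→4, 4→8, 5→5, 6→1, 7→7, 8→6, 9→3.
Listing these in domain order gives 9 2 4 8 5 1 7 6 3.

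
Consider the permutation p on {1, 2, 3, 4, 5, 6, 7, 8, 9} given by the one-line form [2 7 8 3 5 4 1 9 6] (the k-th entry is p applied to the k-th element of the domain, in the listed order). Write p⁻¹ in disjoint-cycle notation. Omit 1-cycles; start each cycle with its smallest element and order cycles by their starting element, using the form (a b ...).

First write p in disjoint cycles: (1 2 7)(3 8 9 6 4).
The inverse reverses every cycle; in canonical form, p⁻¹ = (1 7 2)(3 4 6 9 8).

(1 7 2)(3 4 6 9 8)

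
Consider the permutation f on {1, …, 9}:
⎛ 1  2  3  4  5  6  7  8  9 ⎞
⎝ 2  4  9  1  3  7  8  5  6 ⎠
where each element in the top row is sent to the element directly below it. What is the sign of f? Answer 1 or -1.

-1

In disjoint-cycle form the cycle lengths are 6, 3.
A cycle of length ℓ contributes ℓ−1 transpositions, so f is a product of 5 + 2 = 7 transpositions — odd.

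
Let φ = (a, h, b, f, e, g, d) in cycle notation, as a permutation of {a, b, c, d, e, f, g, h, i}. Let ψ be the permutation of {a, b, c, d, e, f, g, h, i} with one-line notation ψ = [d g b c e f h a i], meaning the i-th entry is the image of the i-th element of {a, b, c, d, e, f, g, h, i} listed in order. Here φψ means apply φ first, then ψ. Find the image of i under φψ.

i

First apply φ: φ(i) = i, then ψ(i) = i. Thus (φψ)(i) = i.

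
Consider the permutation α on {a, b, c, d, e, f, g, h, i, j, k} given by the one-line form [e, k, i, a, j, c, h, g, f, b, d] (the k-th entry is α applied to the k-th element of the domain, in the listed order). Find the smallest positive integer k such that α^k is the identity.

Writing α as disjoint cycles, the cycle lengths are 6, 3, 2.
Since disjoint cycles commute, ord(α) = lcm(6, 3, 2) = 6.

6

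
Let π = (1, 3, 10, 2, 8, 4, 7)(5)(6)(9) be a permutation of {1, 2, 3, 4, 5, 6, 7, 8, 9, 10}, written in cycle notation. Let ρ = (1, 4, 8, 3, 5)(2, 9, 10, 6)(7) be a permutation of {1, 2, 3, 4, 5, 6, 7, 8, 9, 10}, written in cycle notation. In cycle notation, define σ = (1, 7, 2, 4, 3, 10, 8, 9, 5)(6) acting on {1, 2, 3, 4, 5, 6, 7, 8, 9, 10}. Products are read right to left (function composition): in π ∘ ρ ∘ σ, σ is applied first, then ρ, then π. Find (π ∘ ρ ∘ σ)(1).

Chase 1: σ(1) = 7; ρ(7) = 7; π(7) = 1. Hence (π ∘ ρ ∘ σ)(1) = 1.

1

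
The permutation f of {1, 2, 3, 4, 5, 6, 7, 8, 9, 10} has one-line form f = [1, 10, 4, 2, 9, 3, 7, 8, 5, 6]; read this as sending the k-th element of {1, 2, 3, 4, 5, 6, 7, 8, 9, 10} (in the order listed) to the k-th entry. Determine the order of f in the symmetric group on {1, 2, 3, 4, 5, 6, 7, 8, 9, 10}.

10

The disjoint-cycle form of f has cycle lengths 5, 2, 1, 1, 1.
The order is lcm(5, 2) = 10.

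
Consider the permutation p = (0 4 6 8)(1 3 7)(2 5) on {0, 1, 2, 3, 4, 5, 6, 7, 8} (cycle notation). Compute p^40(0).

0

0 lies in the 4-cycle (0 4 6 8).
On a 4-cycle, p^4 is the identity, so p^40 = p^0 there (40 ≡ 0 mod 4).
So p^40(0) = 0.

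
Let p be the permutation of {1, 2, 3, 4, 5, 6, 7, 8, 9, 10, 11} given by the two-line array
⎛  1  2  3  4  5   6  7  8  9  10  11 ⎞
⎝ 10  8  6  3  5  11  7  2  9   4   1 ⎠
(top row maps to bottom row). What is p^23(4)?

10

Tracing 4 → 3 → … returns to 4 after 6 steps, so 4 lies in a 6-cycle (1 10 4 3 6 11).
Powers repeat with period 6 on this cycle, and 23 mod 6 = 5, so p^23(4) = p^5(4).
Stepping 5 places around the cycle: 4 → 3 → 6 → 11 → 1 → 10.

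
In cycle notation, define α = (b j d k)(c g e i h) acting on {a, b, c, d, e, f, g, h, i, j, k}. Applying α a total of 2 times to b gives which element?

d

b lies in the 4-cycle (b j d k).
Stepping 2 places around the cycle: b → j → d.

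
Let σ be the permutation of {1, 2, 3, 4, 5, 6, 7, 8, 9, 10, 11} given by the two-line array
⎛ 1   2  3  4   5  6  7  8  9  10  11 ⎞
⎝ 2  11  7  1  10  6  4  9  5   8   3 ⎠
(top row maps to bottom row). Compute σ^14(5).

Tracing 5 → 10 → … returns to 5 after 4 steps, so 5 lies in a 4-cycle (5, 10, 8, 9).
Powers repeat with period 4 on this cycle, and 14 mod 4 = 2, so σ^14(5) = σ^2(5).
Advancing 2 steps from 5: 5 → 10 → 8.

8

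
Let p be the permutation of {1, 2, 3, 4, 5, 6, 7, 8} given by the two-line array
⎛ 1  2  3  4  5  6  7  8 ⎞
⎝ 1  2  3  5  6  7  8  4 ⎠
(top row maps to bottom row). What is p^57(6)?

Tracing 6 → 7 → … returns to 6 after 5 steps, so 6 lies in a 5-cycle (4, 5, 6, 7, 8).
Powers repeat with period 5 on this cycle, and 57 mod 5 = 2, so p^57(6) = p^2(6).
Advancing 2 steps from 6: 6 → 7 → 8.

8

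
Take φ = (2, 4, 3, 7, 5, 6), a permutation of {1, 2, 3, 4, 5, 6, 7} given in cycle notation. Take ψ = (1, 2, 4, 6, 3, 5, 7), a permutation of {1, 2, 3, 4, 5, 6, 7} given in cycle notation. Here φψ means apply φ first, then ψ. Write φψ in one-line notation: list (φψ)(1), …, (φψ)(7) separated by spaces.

Chase each element through φ then ψ: 1 → 1 → 2; 2 → 4 → 6; 3 → 7 → 1; 4 → 3 → 5; 5 → 6 → 3; 6 → 2 → 4; 7 → 5 → 7.
Collecting the images, φψ = [2 6 1 5 3 4 7].

2 6 1 5 3 4 7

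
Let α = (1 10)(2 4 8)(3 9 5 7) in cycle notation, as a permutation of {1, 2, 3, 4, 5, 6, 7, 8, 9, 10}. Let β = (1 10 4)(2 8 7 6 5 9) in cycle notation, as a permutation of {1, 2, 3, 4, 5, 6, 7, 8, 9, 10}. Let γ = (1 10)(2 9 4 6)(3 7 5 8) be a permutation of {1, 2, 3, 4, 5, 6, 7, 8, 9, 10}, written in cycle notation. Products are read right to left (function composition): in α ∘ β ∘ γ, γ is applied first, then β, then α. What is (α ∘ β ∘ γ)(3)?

6

Chase 3: γ(3) = 7; β(7) = 6; α(6) = 6. Hence (α ∘ β ∘ γ)(3) = 6.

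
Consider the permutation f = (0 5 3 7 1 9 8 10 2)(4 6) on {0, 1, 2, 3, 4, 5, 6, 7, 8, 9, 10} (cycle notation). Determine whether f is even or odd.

The cycle lengths are 9, 2.
A cycle of length ℓ contributes ℓ−1 transpositions, so f is a product of 8 + 1 = 9 transpositions — odd.

odd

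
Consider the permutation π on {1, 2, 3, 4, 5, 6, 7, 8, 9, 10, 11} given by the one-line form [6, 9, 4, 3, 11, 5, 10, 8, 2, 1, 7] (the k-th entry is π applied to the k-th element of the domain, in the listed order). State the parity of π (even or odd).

odd

In disjoint-cycle form the cycle lengths are 6, 2, 2, 1.
A cycle is odd iff its length is even; π has 3 even-length cycles, so sgn(π) = (−1)^3 and π is odd.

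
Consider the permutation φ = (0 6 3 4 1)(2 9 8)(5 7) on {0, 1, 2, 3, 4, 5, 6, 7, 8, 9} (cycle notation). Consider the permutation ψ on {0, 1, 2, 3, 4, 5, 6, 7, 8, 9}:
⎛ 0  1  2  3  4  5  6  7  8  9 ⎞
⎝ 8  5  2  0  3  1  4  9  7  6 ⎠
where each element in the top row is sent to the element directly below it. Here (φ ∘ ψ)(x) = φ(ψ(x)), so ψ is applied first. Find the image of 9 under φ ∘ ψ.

ψ(9) = 6, then φ(6) = 3; composing gives (φ ∘ ψ)(9) = 3.

3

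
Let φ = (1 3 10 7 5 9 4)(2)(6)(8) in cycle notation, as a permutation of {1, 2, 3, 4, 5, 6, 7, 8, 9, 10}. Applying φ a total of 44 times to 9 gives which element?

9 lies in the 7-cycle (1 3 10 7 5 9 4).
On a 7-cycle, φ^7 is the identity, so φ^44 = φ^2 there (44 ≡ 2 mod 7).
Stepping 2 places around the cycle: 9 → 4 → 1.

1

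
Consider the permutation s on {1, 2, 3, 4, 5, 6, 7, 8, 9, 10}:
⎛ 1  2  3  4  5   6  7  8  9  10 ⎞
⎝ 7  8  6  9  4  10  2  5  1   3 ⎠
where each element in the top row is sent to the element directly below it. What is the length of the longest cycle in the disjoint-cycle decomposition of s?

7

Decomposing into disjoint cycles gives (1, 7, 2, 8, 5, 4, 9)(3, 6, 10); the longest has length 7.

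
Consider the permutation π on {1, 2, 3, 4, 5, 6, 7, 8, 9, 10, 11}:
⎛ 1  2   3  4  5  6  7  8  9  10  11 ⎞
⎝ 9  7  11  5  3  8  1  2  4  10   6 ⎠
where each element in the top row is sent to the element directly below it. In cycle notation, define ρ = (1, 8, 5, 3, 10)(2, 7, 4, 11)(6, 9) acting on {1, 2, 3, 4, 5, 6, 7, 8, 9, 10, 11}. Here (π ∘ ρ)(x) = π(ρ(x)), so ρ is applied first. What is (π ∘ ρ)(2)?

1

(π ∘ ρ)(2) = π(ρ(2)). ρ(2) = 7, then π(7) = 1. So (π ∘ ρ)(2) = 1.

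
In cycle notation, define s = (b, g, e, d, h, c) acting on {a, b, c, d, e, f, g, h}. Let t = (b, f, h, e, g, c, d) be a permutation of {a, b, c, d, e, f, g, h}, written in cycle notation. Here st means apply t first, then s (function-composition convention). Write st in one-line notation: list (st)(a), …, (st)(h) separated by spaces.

Chase each element through t then s: a → a → a; b → f → f; c → d → h; d → b → g; e → g → e; f → h → c; g → c → b; h → e → d.
Collecting the images, st = [a f h g e c b d].

a f h g e c b d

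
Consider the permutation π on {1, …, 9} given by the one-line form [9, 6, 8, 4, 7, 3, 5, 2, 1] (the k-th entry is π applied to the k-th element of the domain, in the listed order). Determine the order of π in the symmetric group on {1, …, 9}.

4

Decomposing into disjoint cycles gives cycle lengths 4, 2, 2, 1.
The order of π is the least common multiple of its cycle lengths: lcm(4, 2, 2) = 4.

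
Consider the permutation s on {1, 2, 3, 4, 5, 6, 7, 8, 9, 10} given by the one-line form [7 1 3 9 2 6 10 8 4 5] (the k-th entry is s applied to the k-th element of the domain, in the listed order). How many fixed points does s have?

3

The fixed points (elements with s(x) = x) are {3, 6, 8}, so there are 3.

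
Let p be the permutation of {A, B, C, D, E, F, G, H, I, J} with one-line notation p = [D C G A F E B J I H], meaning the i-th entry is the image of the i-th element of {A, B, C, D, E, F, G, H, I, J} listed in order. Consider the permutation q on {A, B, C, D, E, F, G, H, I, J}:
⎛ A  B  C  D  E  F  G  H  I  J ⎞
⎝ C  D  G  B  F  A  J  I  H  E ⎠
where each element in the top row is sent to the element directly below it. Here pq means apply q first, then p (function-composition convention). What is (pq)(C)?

B

First apply q: q(C) = G, then p(G) = B. Thus (pq)(C) = B.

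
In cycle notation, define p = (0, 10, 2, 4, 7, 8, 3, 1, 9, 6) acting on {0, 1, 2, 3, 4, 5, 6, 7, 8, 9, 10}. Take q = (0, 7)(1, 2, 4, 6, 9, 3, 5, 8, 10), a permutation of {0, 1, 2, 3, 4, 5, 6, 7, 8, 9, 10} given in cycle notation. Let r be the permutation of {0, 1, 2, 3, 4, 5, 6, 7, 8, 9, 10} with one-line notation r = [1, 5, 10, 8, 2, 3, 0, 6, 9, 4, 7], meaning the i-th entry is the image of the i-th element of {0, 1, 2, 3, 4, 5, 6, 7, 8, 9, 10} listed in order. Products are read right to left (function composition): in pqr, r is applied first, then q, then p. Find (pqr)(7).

6

(pqr)(7) = p(q(r(7))). r(7) = 6, then q(6) = 9, then p(9) = 6, so the result is 6.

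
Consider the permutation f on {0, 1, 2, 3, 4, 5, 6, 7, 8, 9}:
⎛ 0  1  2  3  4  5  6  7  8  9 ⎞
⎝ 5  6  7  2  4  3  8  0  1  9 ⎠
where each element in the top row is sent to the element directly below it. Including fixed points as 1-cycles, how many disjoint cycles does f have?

4

The cycle decomposition is (0, 5, 3, 2, 7)(1, 6, 8)(4)(9), which has 4 cycles (counting 1-cycles).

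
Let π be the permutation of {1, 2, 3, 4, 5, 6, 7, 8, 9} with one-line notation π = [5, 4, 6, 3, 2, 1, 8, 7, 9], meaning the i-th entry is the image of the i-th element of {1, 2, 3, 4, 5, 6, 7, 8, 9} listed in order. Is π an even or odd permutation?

In disjoint-cycle form the cycle lengths are 6, 2, 1.
A cycle of length ℓ contributes ℓ−1 transpositions, so π is a product of 5 + 1 = 6 transpositions — even.

even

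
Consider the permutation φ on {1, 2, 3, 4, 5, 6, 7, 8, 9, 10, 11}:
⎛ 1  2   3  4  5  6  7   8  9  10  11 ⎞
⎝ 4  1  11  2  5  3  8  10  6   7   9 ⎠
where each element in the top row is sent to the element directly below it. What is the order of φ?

12

The disjoint-cycle form of φ has cycle lengths 4, 3, 3, 1.
The order is lcm(4, 3, 3) = 12.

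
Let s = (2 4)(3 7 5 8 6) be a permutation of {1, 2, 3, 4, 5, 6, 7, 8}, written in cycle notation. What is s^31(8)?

8 lies in the 5-cycle (3 7 5 8 6).
On a 5-cycle, s^5 is the identity, so s^31 = s^1 there (31 ≡ 1 mod 5).
Stepping 1 place around the cycle: 8 → 6.

6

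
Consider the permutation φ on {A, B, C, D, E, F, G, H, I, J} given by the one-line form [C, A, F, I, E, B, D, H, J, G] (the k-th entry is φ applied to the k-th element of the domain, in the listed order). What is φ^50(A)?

Tracing A → C → … returns to A after 4 steps, so A lies in a 4-cycle (A, C, F, B).
Powers repeat with period 4 on this cycle, and 50 mod 4 = 2, so φ^50(A) = φ^2(A).
Stepping 2 places around the cycle: A → C → F.

F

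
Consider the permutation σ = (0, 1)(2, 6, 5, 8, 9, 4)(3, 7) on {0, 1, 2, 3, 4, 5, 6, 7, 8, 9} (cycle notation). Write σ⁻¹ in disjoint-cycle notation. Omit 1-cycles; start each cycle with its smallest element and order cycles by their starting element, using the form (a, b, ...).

(0, 1)(2, 4, 9, 8, 5, 6)(3, 7)

If σ sends a → b within a cycle, σ⁻¹ sends b → a; equivalently, reverse each cycle.
After reversing and putting each cycle's least element first, σ⁻¹ = (0, 1)(2, 4, 9, 8, 5, 6)(3, 7).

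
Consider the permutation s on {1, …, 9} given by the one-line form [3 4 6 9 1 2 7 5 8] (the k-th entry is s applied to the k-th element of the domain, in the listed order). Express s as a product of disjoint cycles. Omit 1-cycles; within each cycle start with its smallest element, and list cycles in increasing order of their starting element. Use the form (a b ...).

(1 3 6 2 4 9 8 5)

Start at 1 and follow images: 1 → 3 → 6 → 2 → 4 → 9 → 8 → 5 → 1, giving the cycle (1 3 6 2 4 9 8 5).
Repeating from the next unused element and collecting all non-trivial cycles gives (1 3 6 2 4 9 8 5).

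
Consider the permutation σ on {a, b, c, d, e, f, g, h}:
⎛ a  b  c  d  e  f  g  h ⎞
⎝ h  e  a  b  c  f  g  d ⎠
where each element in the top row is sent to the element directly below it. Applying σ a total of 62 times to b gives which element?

Tracing b → e → … returns to b after 6 steps, so b lies in a 6-cycle (a, h, d, b, e, c).
On a 6-cycle, σ^6 is the identity, so σ^62 = σ^2 there (62 ≡ 2 mod 6).
Stepping 2 places around the cycle: b → e → c.

c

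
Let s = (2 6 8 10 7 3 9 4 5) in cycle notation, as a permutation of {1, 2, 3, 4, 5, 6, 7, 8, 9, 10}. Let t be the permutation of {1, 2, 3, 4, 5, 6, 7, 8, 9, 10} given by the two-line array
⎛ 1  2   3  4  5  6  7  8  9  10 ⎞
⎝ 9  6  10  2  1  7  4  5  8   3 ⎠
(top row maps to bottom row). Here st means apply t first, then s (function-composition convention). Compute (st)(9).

(st)(9) = s(t(9)). t(9) = 8, then s(8) = 10. So (st)(9) = 10.

10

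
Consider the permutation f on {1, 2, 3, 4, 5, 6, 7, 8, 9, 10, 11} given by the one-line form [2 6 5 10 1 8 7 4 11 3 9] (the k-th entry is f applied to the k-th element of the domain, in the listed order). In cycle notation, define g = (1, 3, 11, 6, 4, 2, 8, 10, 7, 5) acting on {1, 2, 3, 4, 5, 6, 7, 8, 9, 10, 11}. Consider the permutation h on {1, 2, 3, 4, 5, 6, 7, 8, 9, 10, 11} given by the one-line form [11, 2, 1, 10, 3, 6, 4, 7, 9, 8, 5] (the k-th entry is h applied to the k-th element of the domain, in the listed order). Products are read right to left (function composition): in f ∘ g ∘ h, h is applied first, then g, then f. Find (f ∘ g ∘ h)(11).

(f ∘ g ∘ h)(11) = f(g(h(11))). h(11) = 5, then g(5) = 1, then f(1) = 2, so the result is 2.

2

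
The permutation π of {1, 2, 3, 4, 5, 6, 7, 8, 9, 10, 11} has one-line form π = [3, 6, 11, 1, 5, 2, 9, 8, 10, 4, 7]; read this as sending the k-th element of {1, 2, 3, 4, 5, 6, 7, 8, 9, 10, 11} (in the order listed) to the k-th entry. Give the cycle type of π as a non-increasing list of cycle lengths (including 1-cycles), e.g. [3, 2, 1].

[7, 2, 1, 1]

The disjoint cycles are (1 3 11 7 9 10 4)(2 6)(5)(8), with lengths 7, 2, 1, 1 in non-increasing order.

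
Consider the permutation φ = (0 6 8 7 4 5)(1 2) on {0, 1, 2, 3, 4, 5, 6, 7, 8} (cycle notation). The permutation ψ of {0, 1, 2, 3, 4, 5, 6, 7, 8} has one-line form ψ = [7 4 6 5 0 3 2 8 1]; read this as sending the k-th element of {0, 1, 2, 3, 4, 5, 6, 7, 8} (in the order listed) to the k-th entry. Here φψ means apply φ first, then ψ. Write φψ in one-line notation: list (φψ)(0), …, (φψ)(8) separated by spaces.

2 6 4 5 3 7 1 0 8

(φψ)(x) = ψ(φ(x)). Computing each image: ψ(φ(0)) = ψ(6) = 2, ψ(φ(1)) = ψ(2) = 6, ψ(φ(2)) = ψ(1) = 4, ψ(φ(3)) = ψ(3) = 5, ψ(φ(4)) = ψ(5) = 3, ψ(φ(5)) = ψ(0) = 7, ψ(φ(6)) = ψ(8) = 1, ψ(φ(7)) = ψ(4) = 0, ψ(φ(8)) = ψ(7) = 8.
Hence φψ = [2 6 4 5 3 7 1 0 8].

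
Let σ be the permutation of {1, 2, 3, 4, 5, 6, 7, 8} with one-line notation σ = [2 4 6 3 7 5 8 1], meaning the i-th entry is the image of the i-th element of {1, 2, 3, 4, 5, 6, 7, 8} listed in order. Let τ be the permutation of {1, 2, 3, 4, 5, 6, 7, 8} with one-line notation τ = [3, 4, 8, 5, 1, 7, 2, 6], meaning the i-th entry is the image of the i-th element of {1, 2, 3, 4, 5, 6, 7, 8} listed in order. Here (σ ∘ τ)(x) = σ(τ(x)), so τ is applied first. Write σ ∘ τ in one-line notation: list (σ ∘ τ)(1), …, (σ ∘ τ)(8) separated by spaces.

6 3 1 7 2 8 4 5

Chase each element through τ then σ: 1 → 3 → 6; 2 → 4 → 3; 3 → 8 → 1; 4 → 5 → 7; 5 → 1 → 2; 6 → 7 → 8; 7 → 2 → 4; 8 → 6 → 5.
So σ ∘ τ in one-line form is 6 3 1 7 2 8 4 5.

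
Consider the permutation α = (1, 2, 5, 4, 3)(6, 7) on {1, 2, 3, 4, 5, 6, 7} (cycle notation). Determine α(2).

2 appears in (1, 2, 5, 4, 3); the next entry (wrapping around) is 5.

5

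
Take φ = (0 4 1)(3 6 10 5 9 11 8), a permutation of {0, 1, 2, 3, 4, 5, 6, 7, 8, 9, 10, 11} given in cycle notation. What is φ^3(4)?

4 lies in the 3-cycle (0 4 1).
On a 3-cycle, φ^3 is the identity, so φ^3 = φ^0 there (3 ≡ 0 mod 3).
So φ^3(4) = 4.

4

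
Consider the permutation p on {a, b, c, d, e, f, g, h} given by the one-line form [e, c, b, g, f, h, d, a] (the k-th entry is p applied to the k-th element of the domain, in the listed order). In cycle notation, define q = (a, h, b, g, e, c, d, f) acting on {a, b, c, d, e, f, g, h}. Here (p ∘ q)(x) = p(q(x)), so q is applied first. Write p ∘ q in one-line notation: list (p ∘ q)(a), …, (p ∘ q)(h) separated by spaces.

Chase each element through q then p: a → h → a; b → g → d; c → d → g; d → f → h; e → c → b; f → a → e; g → e → f; h → b → c.
Collecting the images, p ∘ q = [a d g h b e f c].

a d g h b e f c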